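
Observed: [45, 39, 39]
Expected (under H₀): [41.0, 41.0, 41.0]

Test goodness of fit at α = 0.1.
Chi-square goodness of fit test:
H₀: observed counts match expected distribution
H₁: observed counts differ from expected distribution
df = k - 1 = 2
χ² = Σ(O - E)²/E
   = (45 - 41.0)²/41.0 + (39 - 41.0)²/41.0 + (39 - 41.0)²/41.0
   = 0.390 + 0.098 + 0.098
   = 0.59
p-value = 0.7463

Since p-value > α = 0.1, we fail to reject H₀.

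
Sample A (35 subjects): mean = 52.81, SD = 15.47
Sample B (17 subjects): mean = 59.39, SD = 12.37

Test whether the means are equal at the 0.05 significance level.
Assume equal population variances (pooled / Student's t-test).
Student's two-sample t-test (equal variances):
H₀: μ₁ = μ₂
H₁: μ₁ ≠ μ₂
df = n₁ + n₂ - 2 = 50
Pooled variance s_p² = [(n₁-1)s₁² + (n₂-1)s₂²] / (n₁ + n₂ - 2) = [(34)(15.47²) + (16)(12.37²)] / 50 = 211.7036
SE = √(s_p²(1/n₁ + 1/n₂)) = √(211.7036 × (1/35 + 1/17)) = 4.3014
t = (x̄₁ - x̄₂) / SE = (52.81 - 59.39) / 4.3014 = -6.58 / 4.3014 = -1.530
p-value = 0.1324

Since p-value > α = 0.05, we fail to reject H₀.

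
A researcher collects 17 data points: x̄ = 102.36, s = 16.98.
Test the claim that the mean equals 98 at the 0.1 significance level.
One-sample t-test:
H₀: μ = 98
H₁: μ ≠ 98
df = n - 1 = 16
t = (x̄ - μ₀) / (s/√n) = (102.36 - 98) / (16.98/√17) = 1.059
p-value = 0.3055

Since p-value > α = 0.1, we fail to reject H₀.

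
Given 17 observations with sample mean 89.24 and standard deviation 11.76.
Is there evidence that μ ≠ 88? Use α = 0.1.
One-sample t-test:
H₀: μ = 88
H₁: μ ≠ 88
df = n - 1 = 16
t = (x̄ - μ₀) / (s/√n) = (89.24 - 88) / (11.76/√17) = 0.435
p-value = 0.6696

Since p-value > α = 0.1, we fail to reject H₀.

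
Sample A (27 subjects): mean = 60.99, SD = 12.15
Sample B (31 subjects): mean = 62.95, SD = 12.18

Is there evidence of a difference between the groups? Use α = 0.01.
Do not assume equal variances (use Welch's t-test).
Welch's two-sample t-test:
H₀: μ₁ = μ₂
H₁: μ₁ ≠ μ₂
s₁²/n₁ = 12.15²/27 = 5.4675,  s₂²/n₂ = 12.18²/31 = 4.7856
SE = √(s₁²/n₁ + s₂²/n₂) = √(5.4675 + 4.7856) = 3.2020
df (Welch-Satterthwaite) = (s₁²/n₁ + s₂²/n₂)² / [(s₁²/n₁)²/(n₁-1) + (s₂²/n₂)²/(n₂-1)] ≈ 54.95
t = (x̄₁ - x̄₂) / SE = (60.99 - 62.95) / 3.2020 = -1.96 / 3.2020 = -0.612
p-value = 0.5430

Since p-value > α = 0.01, we fail to reject H₀.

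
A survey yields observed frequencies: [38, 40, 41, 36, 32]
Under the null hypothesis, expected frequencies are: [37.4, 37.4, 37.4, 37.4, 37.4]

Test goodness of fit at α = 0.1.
Chi-square goodness of fit test:
H₀: observed counts match expected distribution
H₁: observed counts differ from expected distribution
df = k - 1 = 4
χ² = Σ(O - E)²/E
   = (38 - 37.4)²/37.4 + (40 - 37.4)²/37.4 + (41 - 37.4)²/37.4 + (36 - 37.4)²/37.4 + (32 - 37.4)²/37.4
   = 0.010 + 0.181 + 0.347 + 0.052 + 0.780
   = 1.37
p-value = 0.8496

Since p-value > α = 0.1, we fail to reject H₀.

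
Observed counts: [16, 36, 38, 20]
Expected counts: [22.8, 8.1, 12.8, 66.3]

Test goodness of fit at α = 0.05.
Chi-square goodness of fit test:
H₀: observed counts match expected distribution
H₁: observed counts differ from expected distribution
df = k - 1 = 3
χ² = Σ(O - E)²/E
   = (16 - 22.8)²/22.8 + (36 - 8.1)²/8.1 + (38 - 12.8)²/12.8 + (20 - 66.3)²/66.3
   = 2.028 + 96.100 + 49.612 + 32.333
   = 180.07
p-value < 0.0001

Since p-value < α = 0.05, we reject H₀.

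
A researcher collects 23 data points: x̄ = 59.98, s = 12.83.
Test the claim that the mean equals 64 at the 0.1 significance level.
One-sample t-test:
H₀: μ = 64
H₁: μ ≠ 64
df = n - 1 = 22
t = (x̄ - μ₀) / (s/√n) = (59.98 - 64) / (12.83/√23) = -1.503
p-value = 0.1471

Since p-value > α = 0.1, we fail to reject H₀.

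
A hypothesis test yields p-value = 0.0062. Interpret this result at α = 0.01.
Since p = 0.0062 < α = 0.01, reject H₀.
There is sufficient evidence to reject the null hypothesis; the result is statistically significant at the 0.01 level.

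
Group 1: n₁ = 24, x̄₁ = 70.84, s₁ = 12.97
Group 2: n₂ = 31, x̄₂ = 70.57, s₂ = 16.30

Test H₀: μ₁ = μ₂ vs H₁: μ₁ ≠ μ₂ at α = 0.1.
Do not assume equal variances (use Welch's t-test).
Welch's two-sample t-test:
H₀: μ₁ = μ₂
H₁: μ₁ ≠ μ₂
s₁²/n₁ = 12.97²/24 = 7.0092,  s₂²/n₂ = 16.30²/31 = 8.5706
SE = √(s₁²/n₁ + s₂²/n₂) = √(7.0092 + 8.5706) = 3.9471
df (Welch-Satterthwaite) = (s₁²/n₁ + s₂²/n₂)² / [(s₁²/n₁)²/(n₁-1) + (s₂²/n₂)²/(n₂-1)] ≈ 52.95
t = (x̄₁ - x̄₂) / SE = (70.84 - 70.57) / 3.9471 = 0.27 / 3.9471 = 0.068
p-value = 0.9457

Since p-value > α = 0.1, we fail to reject H₀.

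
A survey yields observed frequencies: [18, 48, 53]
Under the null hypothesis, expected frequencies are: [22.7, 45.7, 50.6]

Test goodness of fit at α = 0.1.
Chi-square goodness of fit test:
H₀: observed counts match expected distribution
H₁: observed counts differ from expected distribution
df = k - 1 = 2
χ² = Σ(O - E)²/E
   = (18 - 22.7)²/22.7 + (48 - 45.7)²/45.7 + (53 - 50.6)²/50.6
   = 0.973 + 0.116 + 0.114
   = 1.20
p-value = 0.5481

Since p-value > α = 0.1, we fail to reject H₀.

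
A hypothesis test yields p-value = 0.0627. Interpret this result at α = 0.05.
Since p = 0.0627 > α = 0.05, fail to reject H₀.
There is insufficient evidence to reject the null hypothesis; the result is not statistically significant at the 0.05 level.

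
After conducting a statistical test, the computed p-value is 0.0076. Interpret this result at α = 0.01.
Since p = 0.0076 < α = 0.01, reject H₀.
There is sufficient evidence to reject the null hypothesis; the result is statistically significant at the 0.01 level.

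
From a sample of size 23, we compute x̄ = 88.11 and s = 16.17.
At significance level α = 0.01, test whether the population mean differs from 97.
One-sample t-test:
H₀: μ = 97
H₁: μ ≠ 97
df = n - 1 = 22
t = (x̄ - μ₀) / (s/√n) = (88.11 - 97) / (16.17/√23) = -2.637
p-value = 0.0151

Since p-value > α = 0.01, we fail to reject H₀.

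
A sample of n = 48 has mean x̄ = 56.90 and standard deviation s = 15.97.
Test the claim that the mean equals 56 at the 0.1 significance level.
One-sample t-test:
H₀: μ = 56
H₁: μ ≠ 56
df = n - 1 = 47
t = (x̄ - μ₀) / (s/√n) = (56.90 - 56) / (15.97/√48) = 0.390
p-value = 0.6980

Since p-value > α = 0.1, we fail to reject H₀.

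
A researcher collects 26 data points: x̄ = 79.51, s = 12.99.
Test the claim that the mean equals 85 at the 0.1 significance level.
One-sample t-test:
H₀: μ = 85
H₁: μ ≠ 85
df = n - 1 = 25
t = (x̄ - μ₀) / (s/√n) = (79.51 - 85) / (12.99/√26) = -2.155
p-value = 0.0410

Since p-value < α = 0.1, we reject H₀.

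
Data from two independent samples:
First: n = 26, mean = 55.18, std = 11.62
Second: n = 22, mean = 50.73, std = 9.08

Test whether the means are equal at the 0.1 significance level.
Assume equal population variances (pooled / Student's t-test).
Student's two-sample t-test (equal variances):
H₀: μ₁ = μ₂
H₁: μ₁ ≠ μ₂
df = n₁ + n₂ - 2 = 46
Pooled variance s_p² = [(n₁-1)s₁² + (n₂-1)s₂²] / (n₁ + n₂ - 2) = [(25)(11.62²) + (21)(9.08²)] / 46 = 111.0214
SE = √(s_p²(1/n₁ + 1/n₂)) = √(111.0214 × (1/26 + 1/22)) = 3.0523
t = (x̄₁ - x̄₂) / SE = (55.18 - 50.73) / 3.0523 = 4.45 / 3.0523 = 1.458
p-value = 0.1517

Since p-value > α = 0.1, we fail to reject H₀.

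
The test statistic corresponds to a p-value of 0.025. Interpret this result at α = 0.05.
Since p = 0.025 < α = 0.05, reject H₀.
There is sufficient evidence to reject the null hypothesis; the result is statistically significant at the 0.05 level.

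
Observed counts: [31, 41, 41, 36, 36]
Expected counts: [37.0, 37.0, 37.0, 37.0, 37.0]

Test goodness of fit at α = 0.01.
Chi-square goodness of fit test:
H₀: observed counts match expected distribution
H₁: observed counts differ from expected distribution
df = k - 1 = 4
χ² = Σ(O - E)²/E
   = (31 - 37.0)²/37.0 + (41 - 37.0)²/37.0 + (41 - 37.0)²/37.0 + (36 - 37.0)²/37.0 + (36 - 37.0)²/37.0
   = 0.973 + 0.432 + 0.432 + 0.027 + 0.027
   = 1.89
p-value = 0.7556

Since p-value > α = 0.01, we fail to reject H₀.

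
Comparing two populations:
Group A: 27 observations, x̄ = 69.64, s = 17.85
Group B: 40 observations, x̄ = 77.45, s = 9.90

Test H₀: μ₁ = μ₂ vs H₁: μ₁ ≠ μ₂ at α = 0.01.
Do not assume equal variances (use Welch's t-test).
Welch's two-sample t-test:
H₀: μ₁ = μ₂
H₁: μ₁ ≠ μ₂
s₁²/n₁ = 17.85²/27 = 11.8008,  s₂²/n₂ = 9.90²/40 = 2.4503
SE = √(s₁²/n₁ + s₂²/n₂) = √(11.8008 + 2.4503) = 3.7751
df (Welch-Satterthwaite) = (s₁²/n₁ + s₂²/n₂)² / [(s₁²/n₁)²/(n₁-1) + (s₂²/n₂)²/(n₂-1)] ≈ 36.86
t = (x̄₁ - x̄₂) / SE = (69.64 - 77.45) / 3.7751 = -7.81 / 3.7751 = -2.069
p-value = 0.0456

Since p-value > α = 0.01, we fail to reject H₀.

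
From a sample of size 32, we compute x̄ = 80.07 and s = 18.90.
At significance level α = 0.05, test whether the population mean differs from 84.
One-sample t-test:
H₀: μ = 84
H₁: μ ≠ 84
df = n - 1 = 31
t = (x̄ - μ₀) / (s/√n) = (80.07 - 84) / (18.90/√32) = -1.176
p-value = 0.2484

Since p-value > α = 0.05, we fail to reject H₀.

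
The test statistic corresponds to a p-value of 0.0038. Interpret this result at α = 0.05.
Since p = 0.0038 < α = 0.05, reject H₀.
There is sufficient evidence to reject the null hypothesis; the result is statistically significant at the 0.05 level.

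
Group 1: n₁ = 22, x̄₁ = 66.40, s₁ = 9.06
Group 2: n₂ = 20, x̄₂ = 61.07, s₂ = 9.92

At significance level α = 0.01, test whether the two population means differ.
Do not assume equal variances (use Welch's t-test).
Welch's two-sample t-test:
H₀: μ₁ = μ₂
H₁: μ₁ ≠ μ₂
s₁²/n₁ = 9.06²/22 = 3.7311,  s₂²/n₂ = 9.92²/20 = 4.9203
SE = √(s₁²/n₁ + s₂²/n₂) = √(3.7311 + 4.9203) = 2.9413
df (Welch-Satterthwaite) = (s₁²/n₁ + s₂²/n₂)² / [(s₁²/n₁)²/(n₁-1) + (s₂²/n₂)²/(n₂-1)] ≈ 38.64
t = (x̄₁ - x̄₂) / SE = (66.40 - 61.07) / 2.9413 = 5.33 / 2.9413 = 1.812
p-value = 0.0777

Since p-value > α = 0.01, we fail to reject H₀.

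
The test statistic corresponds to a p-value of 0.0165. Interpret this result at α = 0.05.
Since p = 0.0165 < α = 0.05, reject H₀.
There is sufficient evidence to reject the null hypothesis; the result is statistically significant at the 0.05 level.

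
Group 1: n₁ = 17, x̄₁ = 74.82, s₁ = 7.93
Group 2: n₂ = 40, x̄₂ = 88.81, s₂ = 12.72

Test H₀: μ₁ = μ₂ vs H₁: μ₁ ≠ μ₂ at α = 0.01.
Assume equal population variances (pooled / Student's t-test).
Student's two-sample t-test (equal variances):
H₀: μ₁ = μ₂
H₁: μ₁ ≠ μ₂
df = n₁ + n₂ - 2 = 55
Pooled variance s_p² = [(n₁-1)s₁² + (n₂-1)s₂²] / (n₁ + n₂ - 2) = [(16)(7.93²) + (39)(12.72²)] / 55 = 133.0236
SE = √(s_p²(1/n₁ + 1/n₂)) = √(133.0236 × (1/17 + 1/40)) = 3.3392
t = (x̄₁ - x̄₂) / SE = (74.82 - 88.81) / 3.3392 = -13.99 / 3.3392 = -4.190
p-value = 0.0001

Since p-value < α = 0.01, we reject H₀.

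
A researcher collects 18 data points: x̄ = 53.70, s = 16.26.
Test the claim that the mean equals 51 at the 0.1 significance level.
One-sample t-test:
H₀: μ = 51
H₁: μ ≠ 51
df = n - 1 = 17
t = (x̄ - μ₀) / (s/√n) = (53.70 - 51) / (16.26/√18) = 0.704
p-value = 0.4907

Since p-value > α = 0.1, we fail to reject H₀.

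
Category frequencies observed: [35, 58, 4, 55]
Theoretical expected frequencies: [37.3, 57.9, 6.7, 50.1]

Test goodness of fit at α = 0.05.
Chi-square goodness of fit test:
H₀: observed counts match expected distribution
H₁: observed counts differ from expected distribution
df = k - 1 = 3
χ² = Σ(O - E)²/E
   = (35 - 37.3)²/37.3 + (58 - 57.9)²/57.9 + (4 - 6.7)²/6.7 + (55 - 50.1)²/50.1
   = 0.142 + 0.000 + 1.088 + 0.479
   = 1.71
p-value = 0.6349

Since p-value > α = 0.05, we fail to reject H₀.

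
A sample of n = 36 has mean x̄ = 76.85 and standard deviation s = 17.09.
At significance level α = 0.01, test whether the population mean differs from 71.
One-sample t-test:
H₀: μ = 71
H₁: μ ≠ 71
df = n - 1 = 35
t = (x̄ - μ₀) / (s/√n) = (76.85 - 71) / (17.09/√36) = 2.054
p-value = 0.0475

Since p-value > α = 0.01, we fail to reject H₀.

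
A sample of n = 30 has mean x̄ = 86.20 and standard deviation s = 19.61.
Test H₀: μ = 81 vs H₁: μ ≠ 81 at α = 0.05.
One-sample t-test:
H₀: μ = 81
H₁: μ ≠ 81
df = n - 1 = 29
t = (x̄ - μ₀) / (s/√n) = (86.20 - 81) / (19.61/√30) = 1.452
p-value = 0.1571

Since p-value > α = 0.05, we fail to reject H₀.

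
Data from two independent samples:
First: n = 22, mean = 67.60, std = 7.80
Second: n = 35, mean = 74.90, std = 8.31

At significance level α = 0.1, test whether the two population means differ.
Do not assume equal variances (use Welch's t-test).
Welch's two-sample t-test:
H₀: μ₁ = μ₂
H₁: μ₁ ≠ μ₂
s₁²/n₁ = 7.80²/22 = 2.7655,  s₂²/n₂ = 8.31²/35 = 1.9730
SE = √(s₁²/n₁ + s₂²/n₂) = √(2.7655 + 1.9730) = 2.1768
df (Welch-Satterthwaite) = (s₁²/n₁ + s₂²/n₂)² / [(s₁²/n₁)²/(n₁-1) + (s₂²/n₂)²/(n₂-1)] ≈ 46.91
t = (x̄₁ - x̄₂) / SE = (67.60 - 74.90) / 2.1768 = -7.30 / 2.1768 = -3.354
p-value = 0.0016

Since p-value < α = 0.1, we reject H₀.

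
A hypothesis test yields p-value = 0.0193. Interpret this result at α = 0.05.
Since p = 0.0193 < α = 0.05, reject H₀.
There is sufficient evidence to reject the null hypothesis; the result is statistically significant at the 0.05 level.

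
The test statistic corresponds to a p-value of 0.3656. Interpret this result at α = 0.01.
Since p = 0.3656 > α = 0.01, fail to reject H₀.
There is insufficient evidence to reject the null hypothesis; the result is not statistically significant at the 0.01 level.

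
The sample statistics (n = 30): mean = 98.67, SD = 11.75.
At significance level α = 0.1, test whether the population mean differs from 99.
One-sample t-test:
H₀: μ = 99
H₁: μ ≠ 99
df = n - 1 = 29
t = (x̄ - μ₀) / (s/√n) = (98.67 - 99) / (11.75/√30) = -0.154
p-value = 0.8788

Since p-value > α = 0.1, we fail to reject H₀.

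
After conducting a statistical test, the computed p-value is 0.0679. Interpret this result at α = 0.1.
Since p = 0.0679 < α = 0.1, reject H₀.
There is sufficient evidence to reject the null hypothesis; the result is statistically significant at the 0.1 level.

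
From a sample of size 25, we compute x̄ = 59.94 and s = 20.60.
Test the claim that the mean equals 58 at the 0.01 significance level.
One-sample t-test:
H₀: μ = 58
H₁: μ ≠ 58
df = n - 1 = 24
t = (x̄ - μ₀) / (s/√n) = (59.94 - 58) / (20.60/√25) = 0.471
p-value = 0.6420

Since p-value > α = 0.01, we fail to reject H₀.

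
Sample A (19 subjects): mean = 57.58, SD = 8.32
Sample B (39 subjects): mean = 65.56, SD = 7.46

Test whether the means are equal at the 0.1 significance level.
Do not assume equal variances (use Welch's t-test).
Welch's two-sample t-test:
H₀: μ₁ = μ₂
H₁: μ₁ ≠ μ₂
s₁²/n₁ = 8.32²/19 = 3.6433,  s₂²/n₂ = 7.46²/39 = 1.4270
SE = √(s₁²/n₁ + s₂²/n₂) = √(3.6433 + 1.4270) = 2.2517
df (Welch-Satterthwaite) = (s₁²/n₁ + s₂²/n₂)² / [(s₁²/n₁)²/(n₁-1) + (s₂²/n₂)²/(n₂-1)] ≈ 32.50
t = (x̄₁ - x̄₂) / SE = (57.58 - 65.56) / 2.2517 = -7.98 / 2.2517 = -3.544
p-value = 0.0012

Since p-value < α = 0.1, we reject H₀.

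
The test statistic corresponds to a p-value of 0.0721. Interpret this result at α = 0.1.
Since p = 0.0721 < α = 0.1, reject H₀.
There is sufficient evidence to reject the null hypothesis; the result is statistically significant at the 0.1 level.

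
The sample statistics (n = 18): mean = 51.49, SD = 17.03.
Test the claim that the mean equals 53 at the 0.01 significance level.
One-sample t-test:
H₀: μ = 53
H₁: μ ≠ 53
df = n - 1 = 17
t = (x̄ - μ₀) / (s/√n) = (51.49 - 53) / (17.03/√18) = -0.376
p-value = 0.7114

Since p-value > α = 0.01, we fail to reject H₀.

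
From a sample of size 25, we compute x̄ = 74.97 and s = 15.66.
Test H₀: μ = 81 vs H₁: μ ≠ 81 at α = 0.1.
One-sample t-test:
H₀: μ = 81
H₁: μ ≠ 81
df = n - 1 = 24
t = (x̄ - μ₀) / (s/√n) = (74.97 - 81) / (15.66/√25) = -1.925
p-value = 0.0661

Since p-value < α = 0.1, we reject H₀.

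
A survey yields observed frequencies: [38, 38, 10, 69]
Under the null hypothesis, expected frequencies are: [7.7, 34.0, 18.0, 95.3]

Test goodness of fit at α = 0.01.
Chi-square goodness of fit test:
H₀: observed counts match expected distribution
H₁: observed counts differ from expected distribution
df = k - 1 = 3
χ² = Σ(O - E)²/E
   = (38 - 7.7)²/7.7 + (38 - 34.0)²/34.0 + (10 - 18.0)²/18.0 + (69 - 95.3)²/95.3
   = 119.232 + 0.471 + 3.556 + 7.258
   = 130.52
p-value < 0.0001

Since p-value < α = 0.01, we reject H₀.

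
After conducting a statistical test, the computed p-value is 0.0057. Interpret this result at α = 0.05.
Since p = 0.0057 < α = 0.05, reject H₀.
There is sufficient evidence to reject the null hypothesis; the result is statistically significant at the 0.05 level.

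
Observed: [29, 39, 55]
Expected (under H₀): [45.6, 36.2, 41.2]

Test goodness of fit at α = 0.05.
Chi-square goodness of fit test:
H₀: observed counts match expected distribution
H₁: observed counts differ from expected distribution
df = k - 1 = 2
χ² = Σ(O - E)²/E
   = (29 - 45.6)²/45.6 + (39 - 36.2)²/36.2 + (55 - 41.2)²/41.2
   = 6.043 + 0.217 + 4.622
   = 10.88
p-value = 0.0043

Since p-value < α = 0.05, we reject H₀.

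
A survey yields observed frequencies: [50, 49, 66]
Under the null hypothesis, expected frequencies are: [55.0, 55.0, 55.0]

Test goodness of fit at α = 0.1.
Chi-square goodness of fit test:
H₀: observed counts match expected distribution
H₁: observed counts differ from expected distribution
df = k - 1 = 2
χ² = Σ(O - E)²/E
   = (50 - 55.0)²/55.0 + (49 - 55.0)²/55.0 + (66 - 55.0)²/55.0
   = 0.455 + 0.655 + 2.200
   = 3.31
p-value = 0.1912

Since p-value > α = 0.1, we fail to reject H₀.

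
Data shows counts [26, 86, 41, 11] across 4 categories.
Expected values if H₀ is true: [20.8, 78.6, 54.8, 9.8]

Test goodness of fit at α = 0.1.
Chi-square goodness of fit test:
H₀: observed counts match expected distribution
H₁: observed counts differ from expected distribution
df = k - 1 = 3
χ² = Σ(O - E)²/E
   = (26 - 20.8)²/20.8 + (86 - 78.6)²/78.6 + (41 - 54.8)²/54.8 + (11 - 9.8)²/9.8
   = 1.300 + 0.697 + 3.475 + 0.147
   = 5.62
p-value = 0.1317

Since p-value > α = 0.1, we fail to reject H₀.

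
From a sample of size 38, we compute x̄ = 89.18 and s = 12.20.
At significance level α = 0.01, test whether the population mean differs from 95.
One-sample t-test:
H₀: μ = 95
H₁: μ ≠ 95
df = n - 1 = 37
t = (x̄ - μ₀) / (s/√n) = (89.18 - 95) / (12.20/√38) = -2.941
p-value = 0.0056

Since p-value < α = 0.01, we reject H₀.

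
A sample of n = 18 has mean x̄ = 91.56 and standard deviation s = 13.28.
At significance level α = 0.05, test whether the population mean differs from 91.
One-sample t-test:
H₀: μ = 91
H₁: μ ≠ 91
df = n - 1 = 17
t = (x̄ - μ₀) / (s/√n) = (91.56 - 91) / (13.28/√18) = 0.179
p-value = 0.8601

Since p-value > α = 0.05, we fail to reject H₀.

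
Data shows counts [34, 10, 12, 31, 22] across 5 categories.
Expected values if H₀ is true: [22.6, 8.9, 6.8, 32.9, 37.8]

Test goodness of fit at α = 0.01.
Chi-square goodness of fit test:
H₀: observed counts match expected distribution
H₁: observed counts differ from expected distribution
df = k - 1 = 4
χ² = Σ(O - E)²/E
   = (34 - 22.6)²/22.6 + (10 - 8.9)²/8.9 + (12 - 6.8)²/6.8 + (31 - 32.9)²/32.9 + (22 - 37.8)²/37.8
   = 5.750 + 0.136 + 3.976 + 0.110 + 6.604
   = 16.58
p-value = 0.0023

Since p-value < α = 0.01, we reject H₀.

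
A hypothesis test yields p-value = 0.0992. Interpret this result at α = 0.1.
Since p = 0.0992 < α = 0.1, reject H₀.
There is sufficient evidence to reject the null hypothesis; the result is statistically significant at the 0.1 level.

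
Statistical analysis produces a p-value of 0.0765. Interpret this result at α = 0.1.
Since p = 0.0765 < α = 0.1, reject H₀.
There is sufficient evidence to reject the null hypothesis; the result is statistically significant at the 0.1 level.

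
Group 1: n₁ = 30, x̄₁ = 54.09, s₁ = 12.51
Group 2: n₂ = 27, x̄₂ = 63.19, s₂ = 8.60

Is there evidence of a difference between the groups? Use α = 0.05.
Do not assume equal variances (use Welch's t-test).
Welch's two-sample t-test:
H₀: μ₁ = μ₂
H₁: μ₁ ≠ μ₂
s₁²/n₁ = 12.51²/30 = 5.2167,  s₂²/n₂ = 8.60²/27 = 2.7393
SE = √(s₁²/n₁ + s₂²/n₂) = √(5.2167 + 2.7393) = 2.8206
df (Welch-Satterthwaite) = (s₁²/n₁ + s₂²/n₂)² / [(s₁²/n₁)²/(n₁-1) + (s₂²/n₂)²/(n₂-1)] ≈ 51.59
t = (x̄₁ - x̄₂) / SE = (54.09 - 63.19) / 2.8206 = -9.10 / 2.8206 = -3.226
p-value = 0.0022

Since p-value < α = 0.05, we reject H₀.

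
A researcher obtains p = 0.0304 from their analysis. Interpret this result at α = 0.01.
Since p = 0.0304 > α = 0.01, fail to reject H₀.
There is insufficient evidence to reject the null hypothesis; the result is not statistically significant at the 0.01 level.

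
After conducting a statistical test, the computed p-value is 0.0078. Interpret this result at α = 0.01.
Since p = 0.0078 < α = 0.01, reject H₀.
There is sufficient evidence to reject the null hypothesis; the result is statistically significant at the 0.01 level.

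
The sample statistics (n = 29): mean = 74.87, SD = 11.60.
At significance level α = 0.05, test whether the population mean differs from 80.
One-sample t-test:
H₀: μ = 80
H₁: μ ≠ 80
df = n - 1 = 28
t = (x̄ - μ₀) / (s/√n) = (74.87 - 80) / (11.60/√29) = -2.382
p-value = 0.0243

Since p-value < α = 0.05, we reject H₀.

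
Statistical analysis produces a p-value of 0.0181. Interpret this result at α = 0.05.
Since p = 0.0181 < α = 0.05, reject H₀.
There is sufficient evidence to reject the null hypothesis; the result is statistically significant at the 0.05 level.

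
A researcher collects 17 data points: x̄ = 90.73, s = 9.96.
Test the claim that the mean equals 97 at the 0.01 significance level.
One-sample t-test:
H₀: μ = 97
H₁: μ ≠ 97
df = n - 1 = 16
t = (x̄ - μ₀) / (s/√n) = (90.73 - 97) / (9.96/√17) = -2.596
p-value = 0.0195

Since p-value > α = 0.01, we fail to reject H₀.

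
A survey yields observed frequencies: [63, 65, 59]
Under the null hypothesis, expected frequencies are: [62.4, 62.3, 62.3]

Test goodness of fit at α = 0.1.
Chi-square goodness of fit test:
H₀: observed counts match expected distribution
H₁: observed counts differ from expected distribution
df = k - 1 = 2
χ² = Σ(O - E)²/E
   = (63 - 62.4)²/62.4 + (65 - 62.3)²/62.3 + (59 - 62.3)²/62.3
   = 0.006 + 0.117 + 0.175
   = 0.30
p-value = 0.8617

Since p-value > α = 0.1, we fail to reject H₀.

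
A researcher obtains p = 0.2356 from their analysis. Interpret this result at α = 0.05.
Since p = 0.2356 > α = 0.05, fail to reject H₀.
There is insufficient evidence to reject the null hypothesis; the result is not statistically significant at the 0.05 level.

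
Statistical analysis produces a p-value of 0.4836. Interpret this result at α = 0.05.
Since p = 0.4836 > α = 0.05, fail to reject H₀.
There is insufficient evidence to reject the null hypothesis; the result is not statistically significant at the 0.05 level.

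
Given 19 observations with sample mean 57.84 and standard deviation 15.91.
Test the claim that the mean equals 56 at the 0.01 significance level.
One-sample t-test:
H₀: μ = 56
H₁: μ ≠ 56
df = n - 1 = 18
t = (x̄ - μ₀) / (s/√n) = (57.84 - 56) / (15.91/√19) = 0.504
p-value = 0.6203

Since p-value > α = 0.01, we fail to reject H₀.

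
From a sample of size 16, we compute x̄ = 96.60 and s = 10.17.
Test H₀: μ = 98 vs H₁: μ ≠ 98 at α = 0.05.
One-sample t-test:
H₀: μ = 98
H₁: μ ≠ 98
df = n - 1 = 15
t = (x̄ - μ₀) / (s/√n) = (96.60 - 98) / (10.17/√16) = -0.551
p-value = 0.5900

Since p-value > α = 0.05, we fail to reject H₀.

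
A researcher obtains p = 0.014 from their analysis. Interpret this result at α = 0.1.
Since p = 0.014 < α = 0.1, reject H₀.
There is sufficient evidence to reject the null hypothesis; the result is statistically significant at the 0.1 level.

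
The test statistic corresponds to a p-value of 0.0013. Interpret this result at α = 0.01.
Since p = 0.0013 < α = 0.01, reject H₀.
There is sufficient evidence to reject the null hypothesis; the result is statistically significant at the 0.01 level.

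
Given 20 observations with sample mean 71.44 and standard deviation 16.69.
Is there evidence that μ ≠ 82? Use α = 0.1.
One-sample t-test:
H₀: μ = 82
H₁: μ ≠ 82
df = n - 1 = 19
t = (x̄ - μ₀) / (s/√n) = (71.44 - 82) / (16.69/√20) = -2.830
p-value = 0.0107

Since p-value < α = 0.1, we reject H₀.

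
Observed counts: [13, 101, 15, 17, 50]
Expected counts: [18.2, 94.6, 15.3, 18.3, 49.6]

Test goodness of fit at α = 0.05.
Chi-square goodness of fit test:
H₀: observed counts match expected distribution
H₁: observed counts differ from expected distribution
df = k - 1 = 4
χ² = Σ(O - E)²/E
   = (13 - 18.2)²/18.2 + (101 - 94.6)²/94.6 + (15 - 15.3)²/15.3 + (17 - 18.3)²/18.3 + (50 - 49.6)²/49.6
   = 1.486 + 0.433 + 0.006 + 0.092 + 0.003
   = 2.02
p-value = 0.7321

Since p-value > α = 0.05, we fail to reject H₀.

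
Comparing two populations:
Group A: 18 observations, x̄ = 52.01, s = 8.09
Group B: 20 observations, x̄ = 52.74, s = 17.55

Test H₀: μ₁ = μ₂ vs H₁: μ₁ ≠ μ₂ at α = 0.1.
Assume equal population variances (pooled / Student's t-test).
Student's two-sample t-test (equal variances):
H₀: μ₁ = μ₂
H₁: μ₁ ≠ μ₂
df = n₁ + n₂ - 2 = 36
Pooled variance s_p² = [(n₁-1)s₁² + (n₂-1)s₂²] / (n₁ + n₂ - 2) = [(17)(8.09²) + (19)(17.55²)] / 36 = 193.4629
SE = √(s_p²(1/n₁ + 1/n₂)) = √(193.4629 × (1/18 + 1/20)) = 4.5190
t = (x̄₁ - x̄₂) / SE = (52.01 - 52.74) / 4.5190 = -0.73 / 4.5190 = -0.162
p-value = 0.8726

Since p-value > α = 0.1, we fail to reject H₀.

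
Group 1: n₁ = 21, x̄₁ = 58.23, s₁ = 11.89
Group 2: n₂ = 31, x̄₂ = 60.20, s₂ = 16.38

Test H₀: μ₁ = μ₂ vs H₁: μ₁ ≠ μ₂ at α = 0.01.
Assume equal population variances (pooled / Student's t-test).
Student's two-sample t-test (equal variances):
H₀: μ₁ = μ₂
H₁: μ₁ ≠ μ₂
df = n₁ + n₂ - 2 = 50
Pooled variance s_p² = [(n₁-1)s₁² + (n₂-1)s₂²] / (n₁ + n₂ - 2) = [(20)(11.89²) + (30)(16.38²)] / 50 = 217.5315
SE = √(s_p²(1/n₁ + 1/n₂)) = √(217.5315 × (1/21 + 1/31)) = 4.1684
t = (x̄₁ - x̄₂) / SE = (58.23 - 60.20) / 4.1684 = -1.97 / 4.1684 = -0.473
p-value = 0.6386

Since p-value > α = 0.01, we fail to reject H₀.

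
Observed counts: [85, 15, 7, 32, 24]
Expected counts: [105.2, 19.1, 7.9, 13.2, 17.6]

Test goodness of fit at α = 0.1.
Chi-square goodness of fit test:
H₀: observed counts match expected distribution
H₁: observed counts differ from expected distribution
df = k - 1 = 4
χ² = Σ(O - E)²/E
   = (85 - 105.2)²/105.2 + (15 - 19.1)²/19.1 + (7 - 7.9)²/7.9 + (32 - 13.2)²/13.2 + (24 - 17.6)²/17.6
   = 3.879 + 0.880 + 0.103 + 26.776 + 2.327
   = 33.96
p-value < 0.0001

Since p-value < α = 0.1, we reject H₀.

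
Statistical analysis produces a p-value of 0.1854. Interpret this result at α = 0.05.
Since p = 0.1854 > α = 0.05, fail to reject H₀.
There is insufficient evidence to reject the null hypothesis; the result is not statistically significant at the 0.05 level.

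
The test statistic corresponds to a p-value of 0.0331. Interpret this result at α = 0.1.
Since p = 0.0331 < α = 0.1, reject H₀.
There is sufficient evidence to reject the null hypothesis; the result is statistically significant at the 0.1 level.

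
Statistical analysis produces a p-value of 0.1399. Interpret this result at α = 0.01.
Since p = 0.1399 > α = 0.01, fail to reject H₀.
There is insufficient evidence to reject the null hypothesis; the result is not statistically significant at the 0.01 level.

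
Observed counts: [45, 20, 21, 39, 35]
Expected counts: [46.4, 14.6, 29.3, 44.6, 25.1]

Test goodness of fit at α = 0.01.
Chi-square goodness of fit test:
H₀: observed counts match expected distribution
H₁: observed counts differ from expected distribution
df = k - 1 = 4
χ² = Σ(O - E)²/E
   = (45 - 46.4)²/46.4 + (20 - 14.6)²/14.6 + (21 - 29.3)²/29.3 + (39 - 44.6)²/44.6 + (35 - 25.1)²/25.1
   = 0.042 + 1.997 + 2.351 + 0.703 + 3.905
   = 9.00
p-value = 0.0611

Since p-value > α = 0.01, we fail to reject H₀.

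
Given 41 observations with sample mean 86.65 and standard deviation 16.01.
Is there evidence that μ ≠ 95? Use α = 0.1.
One-sample t-test:
H₀: μ = 95
H₁: μ ≠ 95
df = n - 1 = 40
t = (x̄ - μ₀) / (s/√n) = (86.65 - 95) / (16.01/√41) = -3.340
p-value = 0.0018

Since p-value < α = 0.1, we reject H₀.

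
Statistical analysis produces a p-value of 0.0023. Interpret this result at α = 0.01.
Since p = 0.0023 < α = 0.01, reject H₀.
There is sufficient evidence to reject the null hypothesis; the result is statistically significant at the 0.01 level.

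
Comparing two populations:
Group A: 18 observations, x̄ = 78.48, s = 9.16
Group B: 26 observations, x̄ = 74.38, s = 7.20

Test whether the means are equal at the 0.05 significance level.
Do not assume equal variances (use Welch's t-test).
Welch's two-sample t-test:
H₀: μ₁ = μ₂
H₁: μ₁ ≠ μ₂
s₁²/n₁ = 9.16²/18 = 4.6614,  s₂²/n₂ = 7.20²/26 = 1.9938
SE = √(s₁²/n₁ + s₂²/n₂) = √(4.6614 + 1.9938) = 2.5798
df (Welch-Satterthwaite) = (s₁²/n₁ + s₂²/n₂)² / [(s₁²/n₁)²/(n₁-1) + (s₂²/n₂)²/(n₂-1)] ≈ 30.82
t = (x̄₁ - x̄₂) / SE = (78.48 - 74.38) / 2.5798 = 4.10 / 2.5798 = 1.589
p-value = 0.1222

Since p-value > α = 0.05, we fail to reject H₀.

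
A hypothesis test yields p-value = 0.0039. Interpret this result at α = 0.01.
Since p = 0.0039 < α = 0.01, reject H₀.
There is sufficient evidence to reject the null hypothesis; the result is statistically significant at the 0.01 level.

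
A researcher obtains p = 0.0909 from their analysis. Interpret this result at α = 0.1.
Since p = 0.0909 < α = 0.1, reject H₀.
There is sufficient evidence to reject the null hypothesis; the result is statistically significant at the 0.1 level.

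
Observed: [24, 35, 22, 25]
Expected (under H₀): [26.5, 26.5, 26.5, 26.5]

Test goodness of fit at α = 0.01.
Chi-square goodness of fit test:
H₀: observed counts match expected distribution
H₁: observed counts differ from expected distribution
df = k - 1 = 3
χ² = Σ(O - E)²/E
   = (24 - 26.5)²/26.5 + (35 - 26.5)²/26.5 + (22 - 26.5)²/26.5 + (25 - 26.5)²/26.5
   = 0.236 + 2.726 + 0.764 + 0.085
   = 3.81
p-value = 0.2826

Since p-value > α = 0.01, we fail to reject H₀.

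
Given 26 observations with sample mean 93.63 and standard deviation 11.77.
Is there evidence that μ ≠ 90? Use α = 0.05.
One-sample t-test:
H₀: μ = 90
H₁: μ ≠ 90
df = n - 1 = 25
t = (x̄ - μ₀) / (s/√n) = (93.63 - 90) / (11.77/√26) = 1.573
p-value = 0.1284

Since p-value > α = 0.05, we fail to reject H₀.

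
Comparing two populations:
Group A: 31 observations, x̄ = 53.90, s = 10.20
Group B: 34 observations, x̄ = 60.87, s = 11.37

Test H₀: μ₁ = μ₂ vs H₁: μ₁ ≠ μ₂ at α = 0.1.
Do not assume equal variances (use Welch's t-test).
Welch's two-sample t-test:
H₀: μ₁ = μ₂
H₁: μ₁ ≠ μ₂
s₁²/n₁ = 10.20²/31 = 3.3561,  s₂²/n₂ = 11.37²/34 = 3.8023
SE = √(s₁²/n₁ + s₂²/n₂) = √(3.3561 + 3.8023) = 2.6755
df (Welch-Satterthwaite) = (s₁²/n₁ + s₂²/n₂)² / [(s₁²/n₁)²/(n₁-1) + (s₂²/n₂)²/(n₂-1)] ≈ 62.99
t = (x̄₁ - x̄₂) / SE = (53.90 - 60.87) / 2.6755 = -6.97 / 2.6755 = -2.605
p-value = 0.0114

Since p-value < α = 0.1, we reject H₀.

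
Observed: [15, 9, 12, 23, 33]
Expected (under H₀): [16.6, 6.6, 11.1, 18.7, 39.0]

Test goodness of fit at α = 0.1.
Chi-square goodness of fit test:
H₀: observed counts match expected distribution
H₁: observed counts differ from expected distribution
df = k - 1 = 4
χ² = Σ(O - E)²/E
   = (15 - 16.6)²/16.6 + (9 - 6.6)²/6.6 + (12 - 11.1)²/11.1 + (23 - 18.7)²/18.7 + (33 - 39.0)²/39.0
   = 0.154 + 0.873 + 0.073 + 0.989 + 0.923
   = 3.01
p-value = 0.5559

Since p-value > α = 0.1, we fail to reject H₀.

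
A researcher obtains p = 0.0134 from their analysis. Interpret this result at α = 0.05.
Since p = 0.0134 < α = 0.05, reject H₀.
There is sufficient evidence to reject the null hypothesis; the result is statistically significant at the 0.05 level.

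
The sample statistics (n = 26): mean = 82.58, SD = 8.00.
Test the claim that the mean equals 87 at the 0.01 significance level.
One-sample t-test:
H₀: μ = 87
H₁: μ ≠ 87
df = n - 1 = 25
t = (x̄ - μ₀) / (s/√n) = (82.58 - 87) / (8.00/√26) = -2.817
p-value = 0.0093

Since p-value < α = 0.01, we reject H₀.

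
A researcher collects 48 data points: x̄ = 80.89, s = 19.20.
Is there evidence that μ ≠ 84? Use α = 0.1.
One-sample t-test:
H₀: μ = 84
H₁: μ ≠ 84
df = n - 1 = 47
t = (x̄ - μ₀) / (s/√n) = (80.89 - 84) / (19.20/√48) = -1.122
p-value = 0.2675

Since p-value > α = 0.1, we fail to reject H₀.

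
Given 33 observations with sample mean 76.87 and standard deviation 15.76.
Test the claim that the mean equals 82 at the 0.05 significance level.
One-sample t-test:
H₀: μ = 82
H₁: μ ≠ 82
df = n - 1 = 32
t = (x̄ - μ₀) / (s/√n) = (76.87 - 82) / (15.76/√33) = -1.870
p-value = 0.0707

Since p-value > α = 0.05, we fail to reject H₀.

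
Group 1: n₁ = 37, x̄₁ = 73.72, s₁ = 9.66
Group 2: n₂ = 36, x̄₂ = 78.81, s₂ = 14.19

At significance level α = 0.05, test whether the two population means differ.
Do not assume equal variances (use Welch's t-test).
Welch's two-sample t-test:
H₀: μ₁ = μ₂
H₁: μ₁ ≠ μ₂
s₁²/n₁ = 9.66²/37 = 2.5220,  s₂²/n₂ = 14.19²/36 = 5.5932
SE = √(s₁²/n₁ + s₂²/n₂) = √(2.5220 + 5.5932) = 2.8487
df (Welch-Satterthwaite) = (s₁²/n₁ + s₂²/n₂)² / [(s₁²/n₁)²/(n₁-1) + (s₂²/n₂)²/(n₂-1)] ≈ 61.52
t = (x̄₁ - x̄₂) / SE = (73.72 - 78.81) / 2.8487 = -5.09 / 2.8487 = -1.787
p-value = 0.0789

Since p-value > α = 0.05, we fail to reject H₀.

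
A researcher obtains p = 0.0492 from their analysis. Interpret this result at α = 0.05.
Since p = 0.0492 < α = 0.05, reject H₀.
There is sufficient evidence to reject the null hypothesis; the result is statistically significant at the 0.05 level.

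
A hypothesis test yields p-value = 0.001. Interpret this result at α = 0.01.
Since p = 0.001 < α = 0.01, reject H₀.
There is sufficient evidence to reject the null hypothesis; the result is statistically significant at the 0.01 level.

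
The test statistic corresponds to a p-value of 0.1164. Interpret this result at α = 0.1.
Since p = 0.1164 > α = 0.1, fail to reject H₀.
There is insufficient evidence to reject the null hypothesis; the result is not statistically significant at the 0.1 level.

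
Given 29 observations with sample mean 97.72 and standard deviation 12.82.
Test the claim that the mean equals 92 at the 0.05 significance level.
One-sample t-test:
H₀: μ = 92
H₁: μ ≠ 92
df = n - 1 = 28
t = (x̄ - μ₀) / (s/√n) = (97.72 - 92) / (12.82/√29) = 2.403
p-value = 0.0231

Since p-value < α = 0.05, we reject H₀.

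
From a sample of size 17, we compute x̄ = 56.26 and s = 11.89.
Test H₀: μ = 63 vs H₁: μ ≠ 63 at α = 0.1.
One-sample t-test:
H₀: μ = 63
H₁: μ ≠ 63
df = n - 1 = 16
t = (x̄ - μ₀) / (s/√n) = (56.26 - 63) / (11.89/√17) = -2.337
p-value = 0.0328

Since p-value < α = 0.1, we reject H₀.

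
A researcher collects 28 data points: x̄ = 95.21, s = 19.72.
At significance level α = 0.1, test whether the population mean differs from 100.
One-sample t-test:
H₀: μ = 100
H₁: μ ≠ 100
df = n - 1 = 27
t = (x̄ - μ₀) / (s/√n) = (95.21 - 100) / (19.72/√28) = -1.285
p-value = 0.2096

Since p-value > α = 0.1, we fail to reject H₀.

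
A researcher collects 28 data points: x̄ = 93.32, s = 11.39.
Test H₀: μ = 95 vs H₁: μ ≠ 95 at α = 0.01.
One-sample t-test:
H₀: μ = 95
H₁: μ ≠ 95
df = n - 1 = 27
t = (x̄ - μ₀) / (s/√n) = (93.32 - 95) / (11.39/√28) = -0.780
p-value = 0.4419

Since p-value > α = 0.01, we fail to reject H₀.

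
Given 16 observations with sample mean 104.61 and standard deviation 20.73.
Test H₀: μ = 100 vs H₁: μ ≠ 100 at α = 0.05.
One-sample t-test:
H₀: μ = 100
H₁: μ ≠ 100
df = n - 1 = 15
t = (x̄ - μ₀) / (s/√n) = (104.61 - 100) / (20.73/√16) = 0.890
p-value = 0.3878

Since p-value > α = 0.05, we fail to reject H₀.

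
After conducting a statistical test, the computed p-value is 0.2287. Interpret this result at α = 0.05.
Since p = 0.2287 > α = 0.05, fail to reject H₀.
There is insufficient evidence to reject the null hypothesis; the result is not statistically significant at the 0.05 level.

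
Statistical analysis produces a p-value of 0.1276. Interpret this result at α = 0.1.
Since p = 0.1276 > α = 0.1, fail to reject H₀.
There is insufficient evidence to reject the null hypothesis; the result is not statistically significant at the 0.1 level.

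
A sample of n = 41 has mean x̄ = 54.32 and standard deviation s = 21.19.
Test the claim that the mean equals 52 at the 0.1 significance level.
One-sample t-test:
H₀: μ = 52
H₁: μ ≠ 52
df = n - 1 = 40
t = (x̄ - μ₀) / (s/√n) = (54.32 - 52) / (21.19/√41) = 0.701
p-value = 0.4873

Since p-value > α = 0.1, we fail to reject H₀.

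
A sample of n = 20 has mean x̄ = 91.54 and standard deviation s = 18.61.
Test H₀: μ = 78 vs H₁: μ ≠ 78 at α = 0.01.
One-sample t-test:
H₀: μ = 78
H₁: μ ≠ 78
df = n - 1 = 19
t = (x̄ - μ₀) / (s/√n) = (91.54 - 78) / (18.61/√20) = 3.254
p-value = 0.0042

Since p-value < α = 0.01, we reject H₀.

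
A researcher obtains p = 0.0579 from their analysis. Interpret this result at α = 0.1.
Since p = 0.0579 < α = 0.1, reject H₀.
There is sufficient evidence to reject the null hypothesis; the result is statistically significant at the 0.1 level.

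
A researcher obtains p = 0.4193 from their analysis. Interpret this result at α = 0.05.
Since p = 0.4193 > α = 0.05, fail to reject H₀.
There is insufficient evidence to reject the null hypothesis; the result is not statistically significant at the 0.05 level.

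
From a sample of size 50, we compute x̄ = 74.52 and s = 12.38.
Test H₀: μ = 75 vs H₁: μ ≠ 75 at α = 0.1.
One-sample t-test:
H₀: μ = 75
H₁: μ ≠ 75
df = n - 1 = 49
t = (x̄ - μ₀) / (s/√n) = (74.52 - 75) / (12.38/√50) = -0.274
p-value = 0.7851

Since p-value > α = 0.1, we fail to reject H₀.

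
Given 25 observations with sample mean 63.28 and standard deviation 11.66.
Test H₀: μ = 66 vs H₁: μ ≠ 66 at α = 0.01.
One-sample t-test:
H₀: μ = 66
H₁: μ ≠ 66
df = n - 1 = 24
t = (x̄ - μ₀) / (s/√n) = (63.28 - 66) / (11.66/√25) = -1.166
p-value = 0.2549

Since p-value > α = 0.01, we fail to reject H₀.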